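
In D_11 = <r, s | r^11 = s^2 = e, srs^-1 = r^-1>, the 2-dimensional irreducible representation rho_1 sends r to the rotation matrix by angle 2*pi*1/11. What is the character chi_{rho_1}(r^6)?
chi_{rho_1}(r^6) = 2*cos(2*pi*1*6/11) = -2*cos(pi/11)

Details: rho_1(r^6) is rotation by angle 2*pi*1*6/11, whose trace is 2*cos(2*pi*1*6/11) = -2*cos(pi/11).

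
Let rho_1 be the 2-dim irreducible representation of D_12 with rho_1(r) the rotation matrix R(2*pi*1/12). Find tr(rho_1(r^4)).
chi_{rho_1}(r^4) = 2*cos(2*pi*1*4/12) = -1

Solution. rho_1(r^4) is rotation by angle 2*pi*1*4/12, whose trace is 2*cos(2*pi*1*4/12) = -1.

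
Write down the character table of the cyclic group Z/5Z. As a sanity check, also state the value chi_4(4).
Character table of Z/5Z (irreps indexed chi_0,...,chi_4 with chi_k(m) = zeta_5^(k*m), zeta_5 = exp(2*pi*i/5)):
  irrep \ class  {0} (size 1)  {1} (size 1)    {2} (size 1)    {3} (size 1)    {4} (size 1)  
  chi_0          1             1               1               1               1             
  chi_1          1             exp(2*I*pi/5)   exp(4*I*pi/5)   exp(-4*I*pi/5)  exp(-2*I*pi/5)
  chi_2          1             exp(4*I*pi/5)   exp(-2*I*pi/5)  exp(2*I*pi/5)   exp(-4*I*pi/5)
  chi_3          1             exp(-4*I*pi/5)  exp(2*I*pi/5)   exp(-2*I*pi/5)  exp(4*I*pi/5) 
  chi_4          1             exp(-2*I*pi/5)  exp(-4*I*pi/5)  exp(4*I*pi/5)   exp(2*I*pi/5) 

Spot check: chi_4(4) = zeta_5^(4*4) = zeta_5^16 = exp(2*I*pi/5).

Solution. Z/5Z is abelian, so all 5 irreducible complex representations are 1-dimensional. They are given by chi_k(m) = zeta_5^(k*m) for k = 0,...,4. Row orthogonality: sum_m chi_k(m) conj(chi_l(m)) = 5 * [k = l].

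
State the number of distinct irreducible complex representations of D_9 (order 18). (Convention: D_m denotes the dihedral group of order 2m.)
6

Argument: The number of irreducible complex representations of a finite group equals its number of conjugacy classes. D_9 has 6 conjugacy classes ((n+3)/2 for n odd), so D_9 (order 18) has exactly 6 irreducible complex representations.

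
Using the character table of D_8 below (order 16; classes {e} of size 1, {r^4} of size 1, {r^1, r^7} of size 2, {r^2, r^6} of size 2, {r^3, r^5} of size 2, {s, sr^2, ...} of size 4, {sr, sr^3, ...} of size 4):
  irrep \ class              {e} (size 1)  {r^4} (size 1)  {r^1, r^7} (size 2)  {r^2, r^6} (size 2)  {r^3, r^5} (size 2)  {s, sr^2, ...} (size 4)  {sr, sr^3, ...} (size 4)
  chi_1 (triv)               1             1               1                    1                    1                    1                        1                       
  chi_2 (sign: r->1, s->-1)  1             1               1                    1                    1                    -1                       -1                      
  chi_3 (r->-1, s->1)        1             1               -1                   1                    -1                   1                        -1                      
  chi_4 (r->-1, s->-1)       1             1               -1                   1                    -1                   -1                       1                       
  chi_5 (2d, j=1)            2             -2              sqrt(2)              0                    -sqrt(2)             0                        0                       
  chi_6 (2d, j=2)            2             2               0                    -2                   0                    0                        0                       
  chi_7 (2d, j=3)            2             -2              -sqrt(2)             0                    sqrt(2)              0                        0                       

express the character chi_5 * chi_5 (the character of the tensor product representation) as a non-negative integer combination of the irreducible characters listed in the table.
chi_5 tensor chi_5 = chi_1 + chi_2 + chi_6 (all other irreducibles have multiplicity 0).

Explanation: The character of a tensor product is the pointwise product (chi_5 * chi_5)(C) = chi_5(C) * chi_5(C):
  {e}: (2)*(2), {r^4}: (-2)*(-2), {r^1, r^7}: (sqrt(2))*(sqrt(2)), {r^2, r^6}: (0)*(0), {r^3, r^5}: (-sqrt(2))*(-sqrt(2)), {s, sr^2, ...}: (0)*(0), {sr, sr^3, ...}: (0)*(0)
so (chi_5 * chi_5) takes values
  {e} -> 4, {r^4} -> 4, {r^1, r^7} -> 2, {r^2, r^6} -> 0, {r^3, r^5} -> 2, {s, sr^2, ...} -> 0, {sr, sr^3, ...} -> 0.
Now take the inner product of this character with each irreducible chi from the table, <chi_5*chi_5, chi> = (1/16) sum_C |C| (chi_5*chi_5)(C) conj(chi(C)):
  <chi_5*chi_5, chi_1> = (1/16)[1*(4)*conj(1) + 1*(4)*conj(1) + 2*(2)*conj(1) + 2*(0)*conj(1) + 2*(2)*conj(1) + 4*(0)*conj(1) + 4*(0)*conj(1)]
      = (1/16)[(4) + (4) + (4) + (0) + (4) + (0) + (0)] = 16/16 = 1
  <chi_5*chi_5, chi_2> = (1/16)[1*(4)*conj(1) + 1*(4)*conj(1) + 2*(2)*conj(1) + 2*(0)*conj(1) + 2*(2)*conj(1) + 4*(0)*conj(-1) + 4*(0)*conj(-1)]
      = (1/16)[(4) + (4) + (4) + (0) + (4) + (0) + (0)] = 16/16 = 1
  <chi_5*chi_5, chi_3> = (1/16)[1*(4)*conj(1) + 1*(4)*conj(1) + 2*(2)*conj(-1) + 2*(0)*conj(1) + 2*(2)*conj(-1) + 4*(0)*conj(1) + 4*(0)*conj(-1)]
      = (1/16)[(4) + (4) + (-4) + (0) + (-4) + (0) + (0)] = 0/16 = 0
  <chi_5*chi_5, chi_4> = (1/16)[1*(4)*conj(1) + 1*(4)*conj(1) + 2*(2)*conj(-1) + 2*(0)*conj(1) + 2*(2)*conj(-1) + 4*(0)*conj(-1) + 4*(0)*conj(1)]
      = (1/16)[(4) + (4) + (-4) + (0) + (-4) + (0) + (0)] = 0/16 = 0
  <chi_5*chi_5, chi_5> = (1/16)[1*(4)*conj(2) + 1*(4)*conj(-2) + 2*(2)*conj(sqrt(2)) + 2*(0)*conj(0) + 2*(2)*conj(-sqrt(2)) + 4*(0)*conj(0) + 4*(0)*conj(0)]
      = (1/16)[(8) + (-8) + (4*sqrt(2)) + (0) + (-4*sqrt(2)) + (0) + (0)] = 0/16 = 0
  <chi_5*chi_5, chi_6> = (1/16)[1*(4)*conj(2) + 1*(4)*conj(2) + 2*(2)*conj(0) + 2*(0)*conj(-2) + 2*(2)*conj(0) + 4*(0)*conj(0) + 4*(0)*conj(0)]
      = (1/16)[(8) + (8) + (0) + (0) + (0) + (0) + (0)] = 16/16 = 1
  <chi_5*chi_5, chi_7> = (1/16)[1*(4)*conj(2) + 1*(4)*conj(-2) + 2*(2)*conj(-sqrt(2)) + 2*(0)*conj(0) + 2*(2)*conj(sqrt(2)) + 4*(0)*conj(0) + 4*(0)*conj(0)]
      = (1/16)[(8) + (-8) + (-4*sqrt(2)) + (0) + (4*sqrt(2)) + (0) + (0)] = 0/16 = 0
Hence the multiplicities are chi_1: 1, chi_2: 1, chi_6: 1. Dimension check: dim(chi_5)*dim(chi_5) = 2*2 = 4 and sum (mult * dim) = 1*1 + 1*1 + 1*2 = 4.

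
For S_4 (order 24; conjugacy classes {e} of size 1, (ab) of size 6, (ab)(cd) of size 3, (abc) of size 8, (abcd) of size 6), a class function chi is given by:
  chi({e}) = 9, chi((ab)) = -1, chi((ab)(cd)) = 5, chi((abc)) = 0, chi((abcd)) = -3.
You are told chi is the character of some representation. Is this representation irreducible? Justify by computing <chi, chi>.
Not irreducible (reducible): <chi, chi> = 9 > 1.

Why: <chi, chi> = (1/|G|) sum_C |C| * |chi(C)|^2 = (1/24)[1*|9|^2 + 6*|-1|^2 + 3*|5|^2 + 8*|0|^2 + 6*|-3|^2]
  = (1/24)[(81) + (6) + (75) + (0) + (54)] = 216/24 = 9.
A character is irreducible iff <chi, chi> = 1, so this representation is reducible.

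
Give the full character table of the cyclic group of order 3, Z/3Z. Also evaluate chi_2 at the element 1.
Character table of Z/3Z (irreps indexed chi_0,...,chi_2 with chi_k(m) = zeta_3^(k*m), zeta_3 = exp(2*pi*i/3)):
  irrep \ class  {0} (size 1)  {1} (size 1)    {2} (size 1)  
  chi_0          1             1               1             
  chi_1          1             exp(2*I*pi/3)   exp(-2*I*pi/3)
  chi_2          1             exp(-2*I*pi/3)  exp(2*I*pi/3) 

Spot check: chi_2(1) = zeta_3^(2*1) = zeta_3^2 = exp(-2*I*pi/3).

Justification: Z/3Z is abelian, so all 3 irreducible complex representations are 1-dimensional. They are given by chi_k(m) = zeta_3^(k*m) for k = 0,...,2. Row orthogonality: sum_m chi_k(m) conj(chi_l(m)) = 3 * [k = l].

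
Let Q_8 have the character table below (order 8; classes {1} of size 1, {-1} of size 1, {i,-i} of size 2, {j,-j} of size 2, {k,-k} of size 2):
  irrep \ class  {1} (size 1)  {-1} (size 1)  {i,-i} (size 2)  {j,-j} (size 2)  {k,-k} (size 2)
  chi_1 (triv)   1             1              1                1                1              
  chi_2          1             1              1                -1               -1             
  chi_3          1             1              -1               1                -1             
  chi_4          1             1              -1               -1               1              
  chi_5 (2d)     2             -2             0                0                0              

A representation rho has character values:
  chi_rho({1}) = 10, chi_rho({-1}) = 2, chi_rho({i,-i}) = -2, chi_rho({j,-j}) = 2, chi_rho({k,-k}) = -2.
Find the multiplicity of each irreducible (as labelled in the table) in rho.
Multiplicities: chi_1: 1, chi_2: 1, chi_3: 3, chi_4: 1, chi_5: 2.

Solution. Use <chi_rho, chi> = (1/|G|) sum_C |C| * chi_rho(C) * conj(chi(C)) with |G| = 8 for each irreducible chi in the table:
  <chi_rho, chi_1> = (1/8)[1*(10)*conj(1) + 1*(2)*conj(1) + 2*(-2)*conj(1) + 2*(2)*conj(1) + 2*(-2)*conj(1)]
      = (1/8)[(10) + (2) + (-4) + (4) + (-4)] = 8/8 = 1
  <chi_rho, chi_2> = (1/8)[1*(10)*conj(1) + 1*(2)*conj(1) + 2*(-2)*conj(1) + 2*(2)*conj(-1) + 2*(-2)*conj(-1)]
      = (1/8)[(10) + (2) + (-4) + (-4) + (4)] = 8/8 = 1
  <chi_rho, chi_3> = (1/8)[1*(10)*conj(1) + 1*(2)*conj(1) + 2*(-2)*conj(-1) + 2*(2)*conj(1) + 2*(-2)*conj(-1)]
      = (1/8)[(10) + (2) + (4) + (4) + (4)] = 24/8 = 3
  <chi_rho, chi_4> = (1/8)[1*(10)*conj(1) + 1*(2)*conj(1) + 2*(-2)*conj(-1) + 2*(2)*conj(-1) + 2*(-2)*conj(1)]
      = (1/8)[(10) + (2) + (4) + (-4) + (-4)] = 8/8 = 1
  <chi_rho, chi_5> = (1/8)[1*(10)*conj(2) + 1*(2)*conj(-2) + 2*(-2)*conj(0) + 2*(2)*conj(0) + 2*(-2)*conj(0)]
      = (1/8)[(20) + (-4) + (0) + (0) + (0)] = 16/8 = 2
Dimension check: dim(rho) = sum (mult * dim) = 1*1 + 1*1 + 3*1 + 1*1 + 2*2 = 10 = chi_rho(e) = 10.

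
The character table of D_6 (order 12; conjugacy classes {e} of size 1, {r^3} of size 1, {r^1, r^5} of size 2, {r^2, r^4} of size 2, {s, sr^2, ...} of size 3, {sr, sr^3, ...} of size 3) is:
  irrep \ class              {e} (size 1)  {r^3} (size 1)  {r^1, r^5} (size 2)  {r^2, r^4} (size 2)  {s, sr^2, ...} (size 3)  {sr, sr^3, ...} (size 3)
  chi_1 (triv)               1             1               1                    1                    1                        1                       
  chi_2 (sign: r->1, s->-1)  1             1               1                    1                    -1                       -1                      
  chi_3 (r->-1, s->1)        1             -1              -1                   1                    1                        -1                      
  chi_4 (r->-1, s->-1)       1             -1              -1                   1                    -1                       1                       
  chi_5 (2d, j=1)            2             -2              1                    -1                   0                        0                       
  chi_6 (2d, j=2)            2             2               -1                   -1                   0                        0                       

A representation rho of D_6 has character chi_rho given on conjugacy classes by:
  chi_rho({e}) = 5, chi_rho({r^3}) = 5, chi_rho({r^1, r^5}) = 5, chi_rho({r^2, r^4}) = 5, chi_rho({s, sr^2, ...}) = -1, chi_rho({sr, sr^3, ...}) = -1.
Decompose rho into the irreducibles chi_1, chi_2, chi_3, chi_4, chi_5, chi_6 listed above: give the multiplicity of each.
Multiplicities: chi_1: 2, chi_2: 3, chi_3: 0, chi_4: 0, chi_5: 0, chi_6: 0.

Derivation: Use <chi_rho, chi> = (1/|G|) sum_C |C| * chi_rho(C) * conj(chi(C)) with |G| = 12 for each irreducible chi in the table:
  <chi_rho, chi_1> = (1/12)[1*(5)*conj(1) + 1*(5)*conj(1) + 2*(5)*conj(1) + 2*(5)*conj(1) + 3*(-1)*conj(1) + 3*(-1)*conj(1)]
      = (1/12)[(5) + (5) + (10) + (10) + (-3) + (-3)] = 24/12 = 2
  <chi_rho, chi_2> = (1/12)[1*(5)*conj(1) + 1*(5)*conj(1) + 2*(5)*conj(1) + 2*(5)*conj(1) + 3*(-1)*conj(-1) + 3*(-1)*conj(-1)]
      = (1/12)[(5) + (5) + (10) + (10) + (3) + (3)] = 36/12 = 3
  <chi_rho, chi_3> = (1/12)[1*(5)*conj(1) + 1*(5)*conj(-1) + 2*(5)*conj(-1) + 2*(5)*conj(1) + 3*(-1)*conj(1) + 3*(-1)*conj(-1)]
      = (1/12)[(5) + (-5) + (-10) + (10) + (-3) + (3)] = 0/12 = 0
  <chi_rho, chi_4> = (1/12)[1*(5)*conj(1) + 1*(5)*conj(-1) + 2*(5)*conj(-1) + 2*(5)*conj(1) + 3*(-1)*conj(-1) + 3*(-1)*conj(1)]
      = (1/12)[(5) + (-5) + (-10) + (10) + (3) + (-3)] = 0/12 = 0
  <chi_rho, chi_5> = (1/12)[1*(5)*conj(2) + 1*(5)*conj(-2) + 2*(5)*conj(1) + 2*(5)*conj(-1) + 3*(-1)*conj(0) + 3*(-1)*conj(0)]
      = (1/12)[(10) + (-10) + (10) + (-10) + (0) + (0)] = 0/12 = 0
  <chi_rho, chi_6> = (1/12)[1*(5)*conj(2) + 1*(5)*conj(2) + 2*(5)*conj(-1) + 2*(5)*conj(-1) + 3*(-1)*conj(0) + 3*(-1)*conj(0)]
      = (1/12)[(10) + (10) + (-10) + (-10) + (0) + (0)] = 0/12 = 0
Dimension check: dim(rho) = sum (mult * dim) = 2*1 + 3*1 + 0*1 + 0*1 + 0*2 + 0*2 = 5 = chi_rho(e) = 5.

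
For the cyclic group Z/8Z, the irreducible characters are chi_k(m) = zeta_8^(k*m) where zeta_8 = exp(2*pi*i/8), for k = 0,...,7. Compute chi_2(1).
chi_2(1) = zeta_8^2 = I

Why: chi_2(1) = zeta_8^(2*1) = zeta_8^2. Since zeta_8^8 = 1, this equals zeta_8^2 = exp(2*pi*i*2/8) = I.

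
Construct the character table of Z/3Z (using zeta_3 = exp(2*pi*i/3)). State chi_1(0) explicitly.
Character table of Z/3Z (irreps indexed chi_0,...,chi_2 with chi_k(m) = zeta_3^(k*m), zeta_3 = exp(2*pi*i/3)):
  irrep \ class  {0} (size 1)  {1} (size 1)    {2} (size 1)  
  chi_0          1             1               1             
  chi_1          1             exp(2*I*pi/3)   exp(-2*I*pi/3)
  chi_2          1             exp(-2*I*pi/3)  exp(2*I*pi/3) 

Spot check: chi_1(0) = zeta_3^(1*0) = zeta_3^0 = 1.

Reasoning: Z/3Z is abelian, so all 3 irreducible complex representations are 1-dimensional. They are given by chi_k(m) = zeta_3^(k*m) for k = 0,...,2. Row orthogonality: sum_m chi_k(m) conj(chi_l(m)) = 3 * [k = l].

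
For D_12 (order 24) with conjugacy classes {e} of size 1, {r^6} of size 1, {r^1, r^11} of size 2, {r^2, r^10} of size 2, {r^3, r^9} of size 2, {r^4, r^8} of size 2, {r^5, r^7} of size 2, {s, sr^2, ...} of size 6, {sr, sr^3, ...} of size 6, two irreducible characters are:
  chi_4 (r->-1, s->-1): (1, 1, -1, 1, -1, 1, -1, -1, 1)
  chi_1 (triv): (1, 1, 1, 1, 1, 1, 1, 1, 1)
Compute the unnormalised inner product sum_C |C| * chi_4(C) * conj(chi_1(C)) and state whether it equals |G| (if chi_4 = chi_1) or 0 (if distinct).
Sum = 0; so <chi_4, chi_1> = 0 (distinct irreducibles are orthogonal).

Justification: Compute term by term over conjugacy classes (|C| * chi_4(C) * conj(chi_1(C))):
  1*(1)*conj(1) + 1*(1)*conj(1) + 2*(-1)*conj(1) + 2*(1)*conj(1) + 2*(-1)*conj(1) + 2*(1)*conj(1) + 2*(-1)*conj(1) + 6*(-1)*conj(1) + 6*(1)*conj(1)
  = (1) + (1) + (-2) + (2) + (-2) + (2) + (-2) + (-6) + (6)
  = 0.
Dividing by |G| = 24 gives 0/24 = 0, matching the row-orthogonality relation <chi_4, chi_1> = [chi_4 = chi_1].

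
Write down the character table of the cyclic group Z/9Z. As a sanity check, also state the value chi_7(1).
Character table of Z/9Z (irreps indexed chi_0,...,chi_8 with chi_k(m) = zeta_9^(k*m), zeta_9 = exp(2*pi*i/9)):
  irrep \ class  {0} (size 1)  {1} (size 1)    {2} (size 1)    {3} (size 1)    {4} (size 1)    {5} (size 1)    {6} (size 1)    {7} (size 1)    {8} (size 1)  
  chi_0          1             1               1               1               1               1               1               1               1             
  chi_1          1             exp(2*I*pi/9)   exp(4*I*pi/9)   exp(2*I*pi/3)   exp(8*I*pi/9)   exp(-8*I*pi/9)  exp(-2*I*pi/3)  exp(-4*I*pi/9)  exp(-2*I*pi/9)
  chi_2          1             exp(4*I*pi/9)   exp(8*I*pi/9)   exp(-2*I*pi/3)  exp(-2*I*pi/9)  exp(2*I*pi/9)   exp(2*I*pi/3)   exp(-8*I*pi/9)  exp(-4*I*pi/9)
  chi_3          1             exp(2*I*pi/3)   exp(-2*I*pi/3)  1               exp(2*I*pi/3)   exp(-2*I*pi/3)  1               exp(2*I*pi/3)   exp(-2*I*pi/3)
  chi_4          1             exp(8*I*pi/9)   exp(-2*I*pi/9)  exp(2*I*pi/3)   exp(-4*I*pi/9)  exp(4*I*pi/9)   exp(-2*I*pi/3)  exp(2*I*pi/9)   exp(-8*I*pi/9)
  chi_5          1             exp(-8*I*pi/9)  exp(2*I*pi/9)   exp(-2*I*pi/3)  exp(4*I*pi/9)   exp(-4*I*pi/9)  exp(2*I*pi/3)   exp(-2*I*pi/9)  exp(8*I*pi/9) 
  chi_6          1             exp(-2*I*pi/3)  exp(2*I*pi/3)   1               exp(-2*I*pi/3)  exp(2*I*pi/3)   1               exp(-2*I*pi/3)  exp(2*I*pi/3) 
  chi_7          1             exp(-4*I*pi/9)  exp(-8*I*pi/9)  exp(2*I*pi/3)   exp(2*I*pi/9)   exp(-2*I*pi/9)  exp(-2*I*pi/3)  exp(8*I*pi/9)   exp(4*I*pi/9) 
  chi_8          1             exp(-2*I*pi/9)  exp(-4*I*pi/9)  exp(-2*I*pi/3)  exp(-8*I*pi/9)  exp(8*I*pi/9)   exp(2*I*pi/3)   exp(4*I*pi/9)   exp(2*I*pi/9) 

Spot check: chi_7(1) = zeta_9^(7*1) = zeta_9^7 = exp(-4*I*pi/9).

Justification: Z/9Z is abelian, so all 9 irreducible complex representations are 1-dimensional. They are given by chi_k(m) = zeta_9^(k*m) for k = 0,...,8. Row orthogonality: sum_m chi_k(m) conj(chi_l(m)) = 9 * [k = l].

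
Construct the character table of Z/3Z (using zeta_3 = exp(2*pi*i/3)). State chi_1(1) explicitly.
Character table of Z/3Z (irreps indexed chi_0,...,chi_2 with chi_k(m) = zeta_3^(k*m), zeta_3 = exp(2*pi*i/3)):
  irrep \ class  {0} (size 1)  {1} (size 1)    {2} (size 1)  
  chi_0          1             1               1             
  chi_1          1             exp(2*I*pi/3)   exp(-2*I*pi/3)
  chi_2          1             exp(-2*I*pi/3)  exp(2*I*pi/3) 

Spot check: chi_1(1) = zeta_3^(1*1) = zeta_3^1 = exp(2*I*pi/3).

Z/3Z is abelian, so all 3 irreducible complex representations are 1-dimensional. They are given by chi_k(m) = zeta_3^(k*m) for k = 0,...,2. Row orthogonality: sum_m chi_k(m) conj(chi_l(m)) = 3 * [k = l].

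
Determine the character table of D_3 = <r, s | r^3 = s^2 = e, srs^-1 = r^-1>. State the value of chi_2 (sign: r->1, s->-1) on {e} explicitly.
Conjugacy classes: {e} of size 1, {r^1, r^2} of size 2, {s, sr, ..., sr^2} of size 3.
Character table:
  irrep \ class              {e} (size 1)  {r^1, r^2} (size 2)  {s, sr, ..., sr^2} (size 3)
  chi_1 (triv)               1             1                    1                          
  chi_2 (sign: r->1, s->-1)  1             1                    -1                         
  chi_3 (2d, j=1)            2             -1                   0                          

Spot check: chi_2 (sign: r->1, s->-1) on {e} = 1.

Explanation: D_3 has order 2*3 = 6 with 3 conjugacy classes, hence 3 irreducibles. Sum of squared dims 1 + 1 + 4 = 6 = |G|. Linear characters come from the abelianisation; the 2-dimensional irreps have character r^k -> 2*cos(2*pi*j*k/3), reflections -> 0.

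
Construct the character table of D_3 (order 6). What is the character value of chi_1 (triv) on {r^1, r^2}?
Conjugacy classes: {e} of size 1, {r^1, r^2} of size 2, {s, sr, ..., sr^2} of size 3.
Character table:
  irrep \ class              {e} (size 1)  {r^1, r^2} (size 2)  {s, sr, ..., sr^2} (size 3)
  chi_1 (triv)               1             1                    1                          
  chi_2 (sign: r->1, s->-1)  1             1                    -1                         
  chi_3 (2d, j=1)            2             -1                   0                          

Spot check: chi_1 (triv) on {r^1, r^2} = 1.

Argument: D_3 has order 2*3 = 6 with 3 conjugacy classes, hence 3 irreducibles. Sum of squared dims 1 + 1 + 4 = 6 = |G|. Linear characters come from the abelianisation; the 2-dimensional irreps have character r^k -> 2*cos(2*pi*j*k/3), reflections -> 0.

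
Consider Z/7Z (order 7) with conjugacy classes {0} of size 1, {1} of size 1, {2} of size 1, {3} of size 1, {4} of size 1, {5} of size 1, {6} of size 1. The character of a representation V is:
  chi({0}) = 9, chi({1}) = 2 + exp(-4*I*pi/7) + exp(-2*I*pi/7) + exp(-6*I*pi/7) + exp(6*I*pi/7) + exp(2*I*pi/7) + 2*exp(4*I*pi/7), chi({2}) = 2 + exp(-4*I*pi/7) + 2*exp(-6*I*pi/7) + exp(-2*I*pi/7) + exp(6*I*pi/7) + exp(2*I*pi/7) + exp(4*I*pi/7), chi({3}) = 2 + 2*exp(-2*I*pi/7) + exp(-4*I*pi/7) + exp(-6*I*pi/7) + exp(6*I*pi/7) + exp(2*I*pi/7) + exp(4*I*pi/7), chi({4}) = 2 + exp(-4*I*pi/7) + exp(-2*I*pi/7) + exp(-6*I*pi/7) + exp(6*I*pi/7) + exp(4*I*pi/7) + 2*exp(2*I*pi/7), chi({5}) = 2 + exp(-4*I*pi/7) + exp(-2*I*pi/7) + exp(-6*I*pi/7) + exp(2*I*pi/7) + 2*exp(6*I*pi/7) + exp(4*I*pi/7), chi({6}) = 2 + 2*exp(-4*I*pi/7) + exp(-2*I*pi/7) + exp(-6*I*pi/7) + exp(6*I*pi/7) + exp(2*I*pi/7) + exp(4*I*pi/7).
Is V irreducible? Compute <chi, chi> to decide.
Not irreducible (reducible): <chi, chi> = 13 > 1.

Proof sketch: <chi, chi> = (1/|G|) sum_C |C| * |chi(C)|^2 = (1/7)[1*|9|^2 + 1*|2 + exp(-4*I*pi/7) + exp(-2*I*pi/7) + exp(-6*I*pi/7) + exp(6*I*pi/7) + exp(2*I*pi/7) + 2*exp(4*I*pi/7)|^2 + 1*|2 + exp(-4*I*pi/7) + 2*exp(-6*I*pi/7) + exp(-2*I*pi/7) + exp(6*I*pi/7) + exp(2*I*pi/7) + exp(4*I*pi/7)|^2 + 1*|2 + 2*exp(-2*I*pi/7) + exp(-4*I*pi/7) + exp(-6*I*pi/7) + exp(6*I*pi/7) + exp(2*I*pi/7) + exp(4*I*pi/7)|^2 + 1*|2 + exp(-4*I*pi/7) + exp(-2*I*pi/7) + exp(-6*I*pi/7) + exp(6*I*pi/7) + exp(4*I*pi/7) + 2*exp(2*I*pi/7)|^2 + 1*|2 + exp(-4*I*pi/7) + exp(-2*I*pi/7) + exp(-6*I*pi/7) + exp(2*I*pi/7) + 2*exp(6*I*pi/7) + exp(4*I*pi/7)|^2 + 1*|2 + 2*exp(-4*I*pi/7) + exp(-2*I*pi/7) + exp(-6*I*pi/7) + exp(6*I*pi/7) + exp(2*I*pi/7) + exp(4*I*pi/7)|^2]
  = (1/7)[(81) + (13 + 12*exp(-4*I*pi/7) + 11*exp(-2*I*pi/7) + 11*exp(-6*I*pi/7) + 11*exp(6*I*pi/7) + 11*exp(2*I*pi/7) + 12*exp(4*I*pi/7)) + (13 + 11*exp(-4*I*pi/7) + 11*exp(-2*I*pi/7) + 12*exp(-6*I*pi/7) + 12*exp(6*I*pi/7) + 11*exp(2*I*pi/7) + 11*exp(4*I*pi/7)) + (13 + 11*exp(-4*I*pi/7) + 12*exp(-2*I*pi/7) + 11*exp(-6*I*pi/7) + 11*exp(6*I*pi/7) + 12*exp(2*I*pi/7) + 11*exp(4*I*pi/7)) + (13 + 11*exp(-4*I*pi/7) + 12*exp(-2*I*pi/7) + 11*exp(-6*I*pi/7) + 11*exp(6*I*pi/7) + 12*exp(2*I*pi/7) + 11*exp(4*I*pi/7)) + (13 + 11*exp(-4*I*pi/7) + 11*exp(-2*I*pi/7) + 12*exp(-6*I*pi/7) + 12*exp(6*I*pi/7) + 11*exp(2*I*pi/7) + 11*exp(4*I*pi/7)) + (13 + 12*exp(-4*I*pi/7) + 11*exp(-2*I*pi/7) + 11*exp(-6*I*pi/7) + 11*exp(6*I*pi/7) + 11*exp(2*I*pi/7) + 12*exp(4*I*pi/7))] = 91/7 = 13.
(Exp terms are combined using exp(i*s)*conj(exp(i*t)) = exp(i*(s-t)), and sums of them are collapsed using the identity that for every m > 1 the m distinct m-th roots of unity sum to 0, e.g. 1 + exp(2*I*pi/3) + exp(-2*I*pi/3) = 0.)
A character is irreducible iff <chi, chi> = 1, so this representation is reducible.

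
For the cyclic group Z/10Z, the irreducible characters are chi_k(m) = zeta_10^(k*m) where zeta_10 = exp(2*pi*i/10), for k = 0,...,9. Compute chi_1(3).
chi_1(3) = zeta_10^3 = exp(3*I*pi/5)

Argument: chi_1(3) = zeta_10^(1*3) = zeta_10^3. Since zeta_10^10 = 1, this equals zeta_10^3 = exp(2*pi*i*3/10) = exp(3*I*pi/5).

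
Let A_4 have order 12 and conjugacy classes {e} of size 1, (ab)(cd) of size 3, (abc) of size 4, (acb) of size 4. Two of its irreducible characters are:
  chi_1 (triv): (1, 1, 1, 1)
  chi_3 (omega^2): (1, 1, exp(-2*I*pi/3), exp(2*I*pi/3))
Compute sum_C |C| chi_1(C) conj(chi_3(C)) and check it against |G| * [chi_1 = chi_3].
Sum = 0; so <chi_1, chi_3> = 0 (distinct irreducibles are orthogonal).

Explanation: Compute term by term over conjugacy classes (|C| * chi_1(C) * conj(chi_3(C))):
  1*(1)*conj(1) + 3*(1)*conj(1) + 4*(1)*conj(exp(-2*I*pi/3)) + 4*(1)*conj(exp(2*I*pi/3))
  = (1) + (3) + (4*exp(2*I*pi/3)) + (4*exp(-2*I*pi/3))
  = 0.
(Exp terms are combined using exp(i*s)*conj(exp(i*t)) = exp(i*(s-t)), and sums of them are collapsed using the identity that for every m > 1 the m distinct m-th roots of unity sum to 0, e.g. 1 + exp(2*I*pi/3) + exp(-2*I*pi/3) = 0.)
Dividing by |G| = 12 gives 0/12 = 0, matching the row-orthogonality relation <chi_1, chi_3> = [chi_1 = chi_3].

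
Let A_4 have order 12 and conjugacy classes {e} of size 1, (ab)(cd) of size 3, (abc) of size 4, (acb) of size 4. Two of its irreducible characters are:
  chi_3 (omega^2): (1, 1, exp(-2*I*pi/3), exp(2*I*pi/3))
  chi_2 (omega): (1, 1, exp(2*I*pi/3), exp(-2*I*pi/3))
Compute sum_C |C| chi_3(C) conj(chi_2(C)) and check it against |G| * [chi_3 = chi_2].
Sum = 0; so <chi_3, chi_2> = 0 (distinct irreducibles are orthogonal).

Why: Compute term by term over conjugacy classes (|C| * chi_3(C) * conj(chi_2(C))):
  1*(1)*conj(1) + 3*(1)*conj(1) + 4*(exp(-2*I*pi/3))*conj(exp(2*I*pi/3)) + 4*(exp(2*I*pi/3))*conj(exp(-2*I*pi/3))
  = (1) + (3) + (4*exp(2*I*pi/3)) + (4*exp(-2*I*pi/3))
  = 0.
(Exp terms are combined using exp(i*s)*conj(exp(i*t)) = exp(i*(s-t)), and sums of them are collapsed using the identity that for every m > 1 the m distinct m-th roots of unity sum to 0, e.g. 1 + exp(2*I*pi/3) + exp(-2*I*pi/3) = 0.)
Dividing by |G| = 12 gives 0/12 = 0, matching the row-orthogonality relation <chi_3, chi_2> = [chi_3 = chi_2].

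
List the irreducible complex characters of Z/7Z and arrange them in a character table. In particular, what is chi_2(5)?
Character table of Z/7Z (irreps indexed chi_0,...,chi_6 with chi_k(m) = zeta_7^(k*m), zeta_7 = exp(2*pi*i/7)):
  irrep \ class  {0} (size 1)  {1} (size 1)    {2} (size 1)    {3} (size 1)    {4} (size 1)    {5} (size 1)    {6} (size 1)  
  chi_0          1             1               1               1               1               1               1             
  chi_1          1             exp(2*I*pi/7)   exp(4*I*pi/7)   exp(6*I*pi/7)   exp(-6*I*pi/7)  exp(-4*I*pi/7)  exp(-2*I*pi/7)
  chi_2          1             exp(4*I*pi/7)   exp(-6*I*pi/7)  exp(-2*I*pi/7)  exp(2*I*pi/7)   exp(6*I*pi/7)   exp(-4*I*pi/7)
  chi_3          1             exp(6*I*pi/7)   exp(-2*I*pi/7)  exp(4*I*pi/7)   exp(-4*I*pi/7)  exp(2*I*pi/7)   exp(-6*I*pi/7)
  chi_4          1             exp(-6*I*pi/7)  exp(2*I*pi/7)   exp(-4*I*pi/7)  exp(4*I*pi/7)   exp(-2*I*pi/7)  exp(6*I*pi/7) 
  chi_5          1             exp(-4*I*pi/7)  exp(6*I*pi/7)   exp(2*I*pi/7)   exp(-2*I*pi/7)  exp(-6*I*pi/7)  exp(4*I*pi/7) 
  chi_6          1             exp(-2*I*pi/7)  exp(-4*I*pi/7)  exp(-6*I*pi/7)  exp(6*I*pi/7)   exp(4*I*pi/7)   exp(2*I*pi/7) 

Spot check: chi_2(5) = zeta_7^(2*5) = zeta_7^10 = exp(6*I*pi/7).

Why: Z/7Z is abelian, so all 7 irreducible complex representations are 1-dimensional. They are given by chi_k(m) = zeta_7^(k*m) for k = 0,...,6. Row orthogonality: sum_m chi_k(m) conj(chi_l(m)) = 7 * [k = l].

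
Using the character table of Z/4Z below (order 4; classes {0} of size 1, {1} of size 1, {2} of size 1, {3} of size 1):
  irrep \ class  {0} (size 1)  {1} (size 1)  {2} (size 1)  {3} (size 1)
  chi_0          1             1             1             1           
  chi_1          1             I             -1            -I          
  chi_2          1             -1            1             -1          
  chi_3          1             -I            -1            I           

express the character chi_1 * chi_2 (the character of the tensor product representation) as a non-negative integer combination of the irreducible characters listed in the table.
chi_1 tensor chi_2 = chi_3 (all other irreducibles have multiplicity 0).

Solution. The character of a tensor product is the pointwise product (chi_1 * chi_2)(C) = chi_1(C) * chi_2(C):
  {0}: (1)*(1), {1}: (I)*(-1), {2}: (-1)*(1), {3}: (-I)*(-1)
so (chi_1 * chi_2) takes values
  {0} -> 1, {1} -> -I, {2} -> -1, {3} -> I.
Now take the inner product of this character with each irreducible chi from the table, <chi_1*chi_2, chi> = (1/4) sum_C |C| (chi_1*chi_2)(C) conj(chi(C)):
  <chi_1*chi_2, chi_0> = (1/4)[1*(1)*conj(1) + 1*(-I)*conj(1) + 1*(-1)*conj(1) + 1*(I)*conj(1)]
      = (1/4)[(1) + (-I) + (-1) + (I)] = 0/4 = 0
  <chi_1*chi_2, chi_1> = (1/4)[1*(1)*conj(1) + 1*(-I)*conj(I) + 1*(-1)*conj(-1) + 1*(I)*conj(-I)]
      = (1/4)[(1) + (-1) + (1) + (-1)] = 0/4 = 0
  <chi_1*chi_2, chi_2> = (1/4)[1*(1)*conj(1) + 1*(-I)*conj(-1) + 1*(-1)*conj(1) + 1*(I)*conj(-1)]
      = (1/4)[(1) + (I) + (-1) + (-I)] = 0/4 = 0
  <chi_1*chi_2, chi_3> = (1/4)[1*(1)*conj(1) + 1*(-I)*conj(-I) + 1*(-1)*conj(-1) + 1*(I)*conj(I)]
      = (1/4)[(1) + (1) + (1) + (1)] = 4/4 = 1
(Exp terms are combined using exp(i*s)*conj(exp(i*t)) = exp(i*(s-t)), and sums of them are collapsed using the identity that for every m > 1 the m distinct m-th roots of unity sum to 0, e.g. 1 + exp(2*I*pi/3) + exp(-2*I*pi/3) = 0.)
Hence the multiplicities are chi_3: 1. Dimension check: dim(chi_1)*dim(chi_2) = 1*1 = 1 and sum (mult * dim) = 1*1 = 1.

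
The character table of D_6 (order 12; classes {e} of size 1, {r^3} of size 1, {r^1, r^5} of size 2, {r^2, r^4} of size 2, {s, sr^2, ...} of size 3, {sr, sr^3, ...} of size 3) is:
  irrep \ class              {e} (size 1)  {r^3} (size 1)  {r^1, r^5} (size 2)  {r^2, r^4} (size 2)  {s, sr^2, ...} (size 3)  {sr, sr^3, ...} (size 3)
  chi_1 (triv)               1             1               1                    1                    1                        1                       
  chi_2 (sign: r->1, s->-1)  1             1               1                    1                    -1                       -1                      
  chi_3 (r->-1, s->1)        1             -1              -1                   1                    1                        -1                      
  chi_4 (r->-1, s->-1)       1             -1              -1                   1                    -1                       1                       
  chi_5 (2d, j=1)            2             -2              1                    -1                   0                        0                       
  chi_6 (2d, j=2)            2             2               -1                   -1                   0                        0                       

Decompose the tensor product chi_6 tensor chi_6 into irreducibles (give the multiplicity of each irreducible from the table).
chi_6 tensor chi_6 = chi_1 + chi_2 + chi_6 (all other irreducibles have multiplicity 0).

Reasoning: The character of a tensor product is the pointwise product (chi_6 * chi_6)(C) = chi_6(C) * chi_6(C):
  {e}: (2)*(2), {r^3}: (2)*(2), {r^1, r^5}: (-1)*(-1), {r^2, r^4}: (-1)*(-1), {s, sr^2, ...}: (0)*(0), {sr, sr^3, ...}: (0)*(0)
so (chi_6 * chi_6) takes values
  {e} -> 4, {r^3} -> 4, {r^1, r^5} -> 1, {r^2, r^4} -> 1, {s, sr^2, ...} -> 0, {sr, sr^3, ...} -> 0.
Now take the inner product of this character with each irreducible chi from the table, <chi_6*chi_6, chi> = (1/12) sum_C |C| (chi_6*chi_6)(C) conj(chi(C)):
  <chi_6*chi_6, chi_1> = (1/12)[1*(4)*conj(1) + 1*(4)*conj(1) + 2*(1)*conj(1) + 2*(1)*conj(1) + 3*(0)*conj(1) + 3*(0)*conj(1)]
      = (1/12)[(4) + (4) + (2) + (2) + (0) + (0)] = 12/12 = 1
  <chi_6*chi_6, chi_2> = (1/12)[1*(4)*conj(1) + 1*(4)*conj(1) + 2*(1)*conj(1) + 2*(1)*conj(1) + 3*(0)*conj(-1) + 3*(0)*conj(-1)]
      = (1/12)[(4) + (4) + (2) + (2) + (0) + (0)] = 12/12 = 1
  <chi_6*chi_6, chi_3> = (1/12)[1*(4)*conj(1) + 1*(4)*conj(-1) + 2*(1)*conj(-1) + 2*(1)*conj(1) + 3*(0)*conj(1) + 3*(0)*conj(-1)]
      = (1/12)[(4) + (-4) + (-2) + (2) + (0) + (0)] = 0/12 = 0
  <chi_6*chi_6, chi_4> = (1/12)[1*(4)*conj(1) + 1*(4)*conj(-1) + 2*(1)*conj(-1) + 2*(1)*conj(1) + 3*(0)*conj(-1) + 3*(0)*conj(1)]
      = (1/12)[(4) + (-4) + (-2) + (2) + (0) + (0)] = 0/12 = 0
  <chi_6*chi_6, chi_5> = (1/12)[1*(4)*conj(2) + 1*(4)*conj(-2) + 2*(1)*conj(1) + 2*(1)*conj(-1) + 3*(0)*conj(0) + 3*(0)*conj(0)]
      = (1/12)[(8) + (-8) + (2) + (-2) + (0) + (0)] = 0/12 = 0
  <chi_6*chi_6, chi_6> = (1/12)[1*(4)*conj(2) + 1*(4)*conj(2) + 2*(1)*conj(-1) + 2*(1)*conj(-1) + 3*(0)*conj(0) + 3*(0)*conj(0)]
      = (1/12)[(8) + (8) + (-2) + (-2) + (0) + (0)] = 12/12 = 1
Hence the multiplicities are chi_1: 1, chi_2: 1, chi_6: 1. Dimension check: dim(chi_6)*dim(chi_6) = 2*2 = 4 and sum (mult * dim) = 1*1 + 1*1 + 1*2 = 4.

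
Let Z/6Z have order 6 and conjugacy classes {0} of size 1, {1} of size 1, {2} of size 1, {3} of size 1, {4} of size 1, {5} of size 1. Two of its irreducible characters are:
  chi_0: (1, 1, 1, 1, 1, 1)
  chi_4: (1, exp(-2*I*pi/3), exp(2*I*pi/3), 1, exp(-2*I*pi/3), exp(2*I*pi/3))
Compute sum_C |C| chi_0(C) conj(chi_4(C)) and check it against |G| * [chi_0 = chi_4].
Sum = 0; so <chi_0, chi_4> = 0 (distinct irreducibles are orthogonal).

Derivation: Compute term by term over conjugacy classes (|C| * chi_0(C) * conj(chi_4(C))):
  1*(1)*conj(1) + 1*(1)*conj(exp(-2*I*pi/3)) + 1*(1)*conj(exp(2*I*pi/3)) + 1*(1)*conj(1) + 1*(1)*conj(exp(-2*I*pi/3)) + 1*(1)*conj(exp(2*I*pi/3))
  = (1) + (exp(2*I*pi/3)) + (exp(-2*I*pi/3)) + (1) + (exp(2*I*pi/3)) + (exp(-2*I*pi/3))
  = 0.
(Exp terms are combined using exp(i*s)*conj(exp(i*t)) = exp(i*(s-t)), and sums of them are collapsed using the identity that for every m > 1 the m distinct m-th roots of unity sum to 0, e.g. 1 + exp(2*I*pi/3) + exp(-2*I*pi/3) = 0.)
Dividing by |G| = 6 gives 0/6 = 0, matching the row-orthogonality relation <chi_0, chi_4> = [chi_0 = chi_4].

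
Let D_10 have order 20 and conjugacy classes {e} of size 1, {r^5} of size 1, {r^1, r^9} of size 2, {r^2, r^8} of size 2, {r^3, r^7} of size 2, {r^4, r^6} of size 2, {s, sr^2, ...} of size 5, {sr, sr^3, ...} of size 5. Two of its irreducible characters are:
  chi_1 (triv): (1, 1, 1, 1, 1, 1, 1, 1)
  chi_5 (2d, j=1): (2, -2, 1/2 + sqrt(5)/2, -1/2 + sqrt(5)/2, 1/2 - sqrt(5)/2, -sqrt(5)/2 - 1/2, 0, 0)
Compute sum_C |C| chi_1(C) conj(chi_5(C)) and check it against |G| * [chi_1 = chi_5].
Sum = 0; so <chi_1, chi_5> = 0 (distinct irreducibles are orthogonal).

Reasoning: Compute term by term over conjugacy classes (|C| * chi_1(C) * conj(chi_5(C))):
  1*(1)*conj(2) + 1*(1)*conj(-2) + 2*(1)*conj(1/2 + sqrt(5)/2) + 2*(1)*conj(-1/2 + sqrt(5)/2) + 2*(1)*conj(1/2 - sqrt(5)/2) + 2*(1)*conj(-sqrt(5)/2 - 1/2) + 5*(1)*conj(0) + 5*(1)*conj(0)
  = (2) + (-2) + (1 + sqrt(5)) + (-1 + sqrt(5)) + (1 - sqrt(5)) + (-sqrt(5) - 1) + (0) + (0)
  = 0.
Dividing by |G| = 20 gives 0/20 = 0, matching the row-orthogonality relation <chi_1, chi_5> = [chi_1 = chi_5].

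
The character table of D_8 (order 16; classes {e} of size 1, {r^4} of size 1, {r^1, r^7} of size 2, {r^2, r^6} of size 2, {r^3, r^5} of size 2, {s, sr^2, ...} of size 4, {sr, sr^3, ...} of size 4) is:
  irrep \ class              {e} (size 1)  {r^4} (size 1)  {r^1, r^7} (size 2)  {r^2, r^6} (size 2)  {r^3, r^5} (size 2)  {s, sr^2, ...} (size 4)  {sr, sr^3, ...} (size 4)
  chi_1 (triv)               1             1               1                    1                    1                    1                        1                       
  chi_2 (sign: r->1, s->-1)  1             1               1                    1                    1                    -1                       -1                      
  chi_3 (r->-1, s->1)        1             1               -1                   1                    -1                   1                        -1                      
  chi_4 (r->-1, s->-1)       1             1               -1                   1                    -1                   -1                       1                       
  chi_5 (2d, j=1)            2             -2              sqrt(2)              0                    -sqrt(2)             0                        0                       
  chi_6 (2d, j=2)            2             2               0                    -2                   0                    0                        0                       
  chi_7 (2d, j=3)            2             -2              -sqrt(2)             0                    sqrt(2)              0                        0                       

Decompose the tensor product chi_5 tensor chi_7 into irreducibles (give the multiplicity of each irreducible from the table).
chi_5 tensor chi_7 = chi_3 + chi_4 + chi_6 (all other irreducibles have multiplicity 0).

The character of a tensor product is the pointwise product (chi_5 * chi_7)(C) = chi_5(C) * chi_7(C):
  {e}: (2)*(2), {r^4}: (-2)*(-2), {r^1, r^7}: (sqrt(2))*(-sqrt(2)), {r^2, r^6}: (0)*(0), {r^3, r^5}: (-sqrt(2))*(sqrt(2)), {s, sr^2, ...}: (0)*(0), {sr, sr^3, ...}: (0)*(0)
so (chi_5 * chi_7) takes values
  {e} -> 4, {r^4} -> 4, {r^1, r^7} -> -2, {r^2, r^6} -> 0, {r^3, r^5} -> -2, {s, sr^2, ...} -> 0, {sr, sr^3, ...} -> 0.
Now take the inner product of this character with each irreducible chi from the table, <chi_5*chi_7, chi> = (1/16) sum_C |C| (chi_5*chi_7)(C) conj(chi(C)):
  <chi_5*chi_7, chi_1> = (1/16)[1*(4)*conj(1) + 1*(4)*conj(1) + 2*(-2)*conj(1) + 2*(0)*conj(1) + 2*(-2)*conj(1) + 4*(0)*conj(1) + 4*(0)*conj(1)]
      = (1/16)[(4) + (4) + (-4) + (0) + (-4) + (0) + (0)] = 0/16 = 0
  <chi_5*chi_7, chi_2> = (1/16)[1*(4)*conj(1) + 1*(4)*conj(1) + 2*(-2)*conj(1) + 2*(0)*conj(1) + 2*(-2)*conj(1) + 4*(0)*conj(-1) + 4*(0)*conj(-1)]
      = (1/16)[(4) + (4) + (-4) + (0) + (-4) + (0) + (0)] = 0/16 = 0
  <chi_5*chi_7, chi_3> = (1/16)[1*(4)*conj(1) + 1*(4)*conj(1) + 2*(-2)*conj(-1) + 2*(0)*conj(1) + 2*(-2)*conj(-1) + 4*(0)*conj(1) + 4*(0)*conj(-1)]
      = (1/16)[(4) + (4) + (4) + (0) + (4) + (0) + (0)] = 16/16 = 1
  <chi_5*chi_7, chi_4> = (1/16)[1*(4)*conj(1) + 1*(4)*conj(1) + 2*(-2)*conj(-1) + 2*(0)*conj(1) + 2*(-2)*conj(-1) + 4*(0)*conj(-1) + 4*(0)*conj(1)]
      = (1/16)[(4) + (4) + (4) + (0) + (4) + (0) + (0)] = 16/16 = 1
  <chi_5*chi_7, chi_5> = (1/16)[1*(4)*conj(2) + 1*(4)*conj(-2) + 2*(-2)*conj(sqrt(2)) + 2*(0)*conj(0) + 2*(-2)*conj(-sqrt(2)) + 4*(0)*conj(0) + 4*(0)*conj(0)]
      = (1/16)[(8) + (-8) + (-4*sqrt(2)) + (0) + (4*sqrt(2)) + (0) + (0)] = 0/16 = 0
  <chi_5*chi_7, chi_6> = (1/16)[1*(4)*conj(2) + 1*(4)*conj(2) + 2*(-2)*conj(0) + 2*(0)*conj(-2) + 2*(-2)*conj(0) + 4*(0)*conj(0) + 4*(0)*conj(0)]
      = (1/16)[(8) + (8) + (0) + (0) + (0) + (0) + (0)] = 16/16 = 1
  <chi_5*chi_7, chi_7> = (1/16)[1*(4)*conj(2) + 1*(4)*conj(-2) + 2*(-2)*conj(-sqrt(2)) + 2*(0)*conj(0) + 2*(-2)*conj(sqrt(2)) + 4*(0)*conj(0) + 4*(0)*conj(0)]
      = (1/16)[(8) + (-8) + (4*sqrt(2)) + (0) + (-4*sqrt(2)) + (0) + (0)] = 0/16 = 0
Hence the multiplicities are chi_3: 1, chi_4: 1, chi_6: 1. Dimension check: dim(chi_5)*dim(chi_7) = 2*2 = 4 and sum (mult * dim) = 1*1 + 1*1 + 1*2 = 4.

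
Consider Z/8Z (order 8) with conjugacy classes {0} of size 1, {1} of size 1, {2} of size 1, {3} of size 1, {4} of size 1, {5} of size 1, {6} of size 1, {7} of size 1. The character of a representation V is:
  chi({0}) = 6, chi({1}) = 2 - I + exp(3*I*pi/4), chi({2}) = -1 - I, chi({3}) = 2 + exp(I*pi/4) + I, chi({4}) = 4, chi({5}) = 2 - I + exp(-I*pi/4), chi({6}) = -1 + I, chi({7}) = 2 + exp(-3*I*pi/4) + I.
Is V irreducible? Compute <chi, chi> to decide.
Not irreducible (reducible): <chi, chi> = 10 > 1.

Proof sketch: <chi, chi> = (1/|G|) sum_C |C| * |chi(C)|^2 = (1/8)[1*|6|^2 + 1*|2 - I + exp(3*I*pi/4)|^2 + 1*|-1 - I|^2 + 1*|2 + exp(I*pi/4) + I|^2 + 1*|4|^2 + 1*|2 - I + exp(-I*pi/4)|^2 + 1*|-1 + I|^2 + 1*|2 + exp(-3*I*pi/4) + I|^2]
  = (1/8)[(36) + (6 + 3*exp(-3*I*pi/4) - exp(-I*pi/4) + 2*exp(3*I*pi/4)) + (2) + (6 + 2*exp(-I*pi/4) - exp(3*I*pi/4) + 3*exp(I*pi/4)) + (16) + (6 + 2*exp(-I*pi/4) - exp(3*I*pi/4) + 3*exp(I*pi/4)) + (2) + (6 + 3*exp(-3*I*pi/4) - exp(-I*pi/4) + 2*exp(3*I*pi/4))] = 80/8 = 10.
(Exp terms are combined using exp(i*s)*conj(exp(i*t)) = exp(i*(s-t)), and sums of them are collapsed using the identity that for every m > 1 the m distinct m-th roots of unity sum to 0, e.g. 1 + exp(2*I*pi/3) + exp(-2*I*pi/3) = 0.)
A character is irreducible iff <chi, chi> = 1, so this representation is reducible.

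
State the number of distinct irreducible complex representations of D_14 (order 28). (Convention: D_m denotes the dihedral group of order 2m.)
10

Details: The number of irreducible complex representations of a finite group equals its number of conjugacy classes. D_14 has 10 conjugacy classes (n/2 + 3 for n even), so D_14 (order 28) has exactly 10 irreducible complex representations.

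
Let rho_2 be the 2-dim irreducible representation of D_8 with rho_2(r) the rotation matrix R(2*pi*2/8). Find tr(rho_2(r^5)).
chi_{rho_2}(r^5) = 2*cos(2*pi*2*5/8) = 0

Reasoning: rho_2(r^5) is rotation by angle 2*pi*2*5/8, whose trace is 2*cos(2*pi*2*5/8) = 0.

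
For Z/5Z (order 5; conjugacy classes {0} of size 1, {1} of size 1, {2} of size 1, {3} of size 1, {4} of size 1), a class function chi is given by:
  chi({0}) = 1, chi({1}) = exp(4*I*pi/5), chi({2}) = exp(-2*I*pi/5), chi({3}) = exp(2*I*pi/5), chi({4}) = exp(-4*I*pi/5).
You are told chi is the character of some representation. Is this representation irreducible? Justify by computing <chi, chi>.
Irreducible: <chi, chi> = 1.

Working: <chi, chi> = (1/|G|) sum_C |C| * |chi(C)|^2 = (1/5)[1*|1|^2 + 1*|exp(4*I*pi/5)|^2 + 1*|exp(-2*I*pi/5)|^2 + 1*|exp(2*I*pi/5)|^2 + 1*|exp(-4*I*pi/5)|^2]
  = (1/5)[(1) + (1) + (1) + (1) + (1)] = 5/5 = 1.
(Exp terms are combined using exp(i*s)*conj(exp(i*t)) = exp(i*(s-t)), and sums of them are collapsed using the identity that for every m > 1 the m distinct m-th roots of unity sum to 0, e.g. 1 + exp(2*I*pi/3) + exp(-2*I*pi/3) = 0.)
A character is irreducible iff <chi, chi> = 1, so this representation is irreducible.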